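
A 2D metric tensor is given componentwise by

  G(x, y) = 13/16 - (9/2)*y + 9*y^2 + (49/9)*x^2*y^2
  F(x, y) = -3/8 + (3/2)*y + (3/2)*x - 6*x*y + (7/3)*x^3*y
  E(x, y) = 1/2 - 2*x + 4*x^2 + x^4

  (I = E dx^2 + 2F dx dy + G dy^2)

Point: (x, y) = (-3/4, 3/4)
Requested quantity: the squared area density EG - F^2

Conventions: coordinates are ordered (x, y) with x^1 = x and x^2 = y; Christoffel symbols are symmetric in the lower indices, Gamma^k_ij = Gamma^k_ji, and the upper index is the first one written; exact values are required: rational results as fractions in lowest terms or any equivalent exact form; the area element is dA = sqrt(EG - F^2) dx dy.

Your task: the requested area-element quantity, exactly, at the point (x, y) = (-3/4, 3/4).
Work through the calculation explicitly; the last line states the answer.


E = 1169/256, F = 579/256, G = 1081/256; EG - F^2 = 14507/1024

Answer: EG - F^2 = 14507/1024


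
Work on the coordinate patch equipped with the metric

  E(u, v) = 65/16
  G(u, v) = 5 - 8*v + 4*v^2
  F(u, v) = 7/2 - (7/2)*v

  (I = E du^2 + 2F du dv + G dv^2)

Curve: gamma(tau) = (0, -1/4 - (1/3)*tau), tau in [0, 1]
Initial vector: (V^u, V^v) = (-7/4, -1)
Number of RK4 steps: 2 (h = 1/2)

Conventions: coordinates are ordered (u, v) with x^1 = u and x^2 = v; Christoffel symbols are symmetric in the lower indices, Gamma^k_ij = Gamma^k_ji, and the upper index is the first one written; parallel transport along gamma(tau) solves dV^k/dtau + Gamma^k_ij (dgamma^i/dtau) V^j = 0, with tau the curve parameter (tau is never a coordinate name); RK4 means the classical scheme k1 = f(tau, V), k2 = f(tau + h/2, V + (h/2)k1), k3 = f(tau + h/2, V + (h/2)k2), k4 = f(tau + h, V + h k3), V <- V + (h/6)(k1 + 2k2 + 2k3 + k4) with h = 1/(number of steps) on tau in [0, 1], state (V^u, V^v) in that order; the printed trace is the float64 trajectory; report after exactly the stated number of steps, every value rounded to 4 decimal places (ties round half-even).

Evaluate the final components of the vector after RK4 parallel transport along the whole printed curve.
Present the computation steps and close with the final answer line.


gamma'(tau) = (0, -1/3); f(tau, V)^k = -Gamma^k_ij(gamma(tau)) gamma'^i(tau) V^j; h = 1/2; intermediate values shown to 6 dp
curve data and Christoffel symbols at the stage parameters:
  tau = 0.000000: gamma = (0.000000, -0.250000), gamma' = (0.000000, -0.333333); Gamma_uuu = 0.000000, Gamma_uuv = 0.000000, Gamma_uvv = -0.339394, Gamma_vuu = 0.000000, Gamma_vuv = 0.000000, Gamma_vvv = -0.484848
  tau = 0.250000: gamma = (0.000000, -0.333333), gamma' = (0.000000, -0.333333); Gamma_uuu = 0.000000, Gamma_uuv = 0.000000, Gamma_uvv = -0.313238, Gamma_vuu = 0.000000, Gamma_vuv = 0.000000, Gamma_vvv = -0.477315
  tau = 0.500000: gamma = (0.000000, -0.416667), gamma' = (0.000000, -0.333333); Gamma_uuu = 0.000000, Gamma_uuv = 0.000000, Gamma_uvv = -0.289489, Gamma_vuu = 0.000000, Gamma_vuv = 0.000000, Gamma_vvv = -0.468696
  tau = 0.750000: gamma = (0.000000, -0.500000), gamma' = (0.000000, -0.333333); Gamma_uuu = 0.000000, Gamma_uuv = 0.000000, Gamma_uvv = -0.267943, Gamma_vuu = 0.000000, Gamma_vuv = 0.000000, Gamma_vvv = -0.459330
  tau = 1.000000: gamma = (0.000000, -0.583333), gamma' = (0.000000, -0.333333); Gamma_uuu = 0.000000, Gamma_uuv = 0.000000, Gamma_uvv = -0.248398, Gamma_vuu = 0.000000, Gamma_vuv = 0.000000, Gamma_vvv = -0.449483
step 0: V^u = -1.7500, V^v = -1.0000
step 1: k1 = (0.113131, 0.161616), k2 = (0.100194, 0.152677), k3 = (0.100427, 0.153032), k4 = (0.089113, 0.144278); V <- V + (h/6)(k1 + 2k2 + 2k3 + k4): V^u = -1.6997, V^v = -0.9236
step 2: k1 = (0.089120, 0.144289), k2 = (0.079265, 0.135883), k3 = (0.079453, 0.136205), k4 = (0.070831, 0.128171); V <- V + (h/6)(k1 + 2k2 + 2k3 + k4): V^u = -1.6599, V^v = -0.8555

Answer: V^u = -1.6599, V^v = -0.8555


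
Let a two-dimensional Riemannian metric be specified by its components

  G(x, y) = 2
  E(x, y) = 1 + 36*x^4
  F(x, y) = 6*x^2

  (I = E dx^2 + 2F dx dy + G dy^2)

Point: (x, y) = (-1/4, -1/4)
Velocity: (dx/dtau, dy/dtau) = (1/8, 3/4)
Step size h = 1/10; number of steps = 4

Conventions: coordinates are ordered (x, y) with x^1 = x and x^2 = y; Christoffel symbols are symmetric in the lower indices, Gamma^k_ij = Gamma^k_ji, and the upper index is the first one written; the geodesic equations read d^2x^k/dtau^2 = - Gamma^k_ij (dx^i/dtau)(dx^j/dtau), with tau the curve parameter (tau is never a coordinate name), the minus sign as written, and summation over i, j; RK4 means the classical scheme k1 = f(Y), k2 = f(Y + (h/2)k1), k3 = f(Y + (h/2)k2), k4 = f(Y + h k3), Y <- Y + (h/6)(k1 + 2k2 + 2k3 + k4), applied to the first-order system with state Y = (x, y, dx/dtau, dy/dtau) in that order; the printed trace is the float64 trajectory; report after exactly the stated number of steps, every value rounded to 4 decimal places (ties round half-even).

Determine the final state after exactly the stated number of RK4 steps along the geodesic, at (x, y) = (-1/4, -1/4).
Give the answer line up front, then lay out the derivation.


Answer: x = -0.1994, y = 0.0517, dx/dtau = 0.1275, dy/dtau = 0.7582

f(Y) = (dx/dtau, dy/dtau, -Gamma^x_ij Y'^i Y'^j, -Gamma^y_ij Y'^i Y'^j) with the Gammas evaluated at the stage position; h = 0.100000; intermediate values shown to 6 dp
step 0: x = -0.2500, y = -0.2500, dx/dtau = 0.1250, dy/dtau = 0.7500
step 1:
  k1: at (x, y) = (-0.250000, -0.250000), (dx/dtau, dy/dtau) = (0.125000, 0.750000); Gamma_xxx = -0.525547, Gamma_xxy = 0.000000, Gamma_xyy = 0.000000, Gamma_yxx = -1.401460, Gamma_yxy = 0.000000, Gamma_yyy = 0.000000; k1 = (0.125000, 0.750000, 0.008212, 0.021898)
  k2: at (x, y) = (-0.243750, -0.212500), (dx/dtau, dy/dtau) = (0.125411, 0.751095); Gamma_xxx = -0.490210, Gamma_xxy = 0.000000, Gamma_xyy = 0.000000, Gamma_yxx = -1.375124, Gamma_yxy = 0.000000, Gamma_yyy = 0.000000; k2 = (0.125411, 0.751095, 0.007710, 0.021628)
  k3: at (x, y) = (-0.243729, -0.212445), (dx/dtau, dy/dtau) = (0.125385, 0.751081); Gamma_xxx = -0.490096, Gamma_xxy = 0.000000, Gamma_xyy = 0.000000, Gamma_yxx = -1.375036, Gamma_yxy = 0.000000, Gamma_yyy = 0.000000; k3 = (0.125385, 0.751081, 0.007705, 0.021618)
  k4: at (x, y) = (-0.237461, -0.174892), (dx/dtau, dy/dtau) = (0.125771, 0.752162); Gamma_xxx = -0.455944, Gamma_xxy = 0.000000, Gamma_xyy = 0.000000, Gamma_yxx = -1.347640, Gamma_yxy = 0.000000, Gamma_yyy = 0.000000; k4 = (0.125771, 0.752162, 0.007212, 0.021317)
  Y <- Y + (h/6)(k1 + 2k2 + 2k3 + k4): x = -0.2375, y = -0.1749, dx/dtau = 0.1258, dy/dtau = 0.7522
step 2:
  k1: at (x, y) = (-0.237461, -0.174891), (dx/dtau, dy/dtau) = (0.125771, 0.752162); Gamma_xxx = -0.455939, Gamma_xxy = 0.000000, Gamma_xyy = 0.000000, Gamma_yxx = -1.347636, Gamma_yxy = 0.000000, Gamma_yyy = 0.000000; k1 = (0.125771, 0.752162, 0.007212, 0.021317)
  k2: at (x, y) = (-0.231172, -0.137283), (dx/dtau, dy/dtau) = (0.126132, 0.753228); Gamma_xxx = -0.422998, Gamma_xxy = 0.000000, Gamma_xyy = 0.000000, Gamma_yxx = -1.319217, Gamma_yxy = 0.000000, Gamma_yyy = 0.000000; k2 = (0.126132, 0.753228, 0.006730, 0.020988)
  k3: at (x, y) = (-0.231154, -0.137230), (dx/dtau, dy/dtau) = (0.126107, 0.753211); Gamma_xxx = -0.422905, Gamma_xxy = 0.000000, Gamma_xyy = 0.000000, Gamma_yxx = -1.319134, Gamma_yxy = 0.000000, Gamma_yyy = 0.000000; k3 = (0.126107, 0.753211, 0.006725, 0.020978)
  k4: at (x, y) = (-0.224850, -0.099570), (dx/dtau, dy/dtau) = (0.126443, 0.754260); Gamma_xxx = -0.391242, Gamma_xxy = 0.000000, Gamma_xyy = 0.000000, Gamma_yxx = -1.289759, Gamma_yxy = 0.000000, Gamma_yyy = 0.000000; k4 = (0.126443, 0.754260, 0.006255, 0.020621)
  Y <- Y + (h/6)(k1 + 2k2 + 2k3 + k4): x = -0.2248, y = -0.0996, dx/dtau = 0.1264, dy/dtau = 0.7543
step 3:
  k1: at (x, y) = (-0.224849, -0.099570), (dx/dtau, dy/dtau) = (0.126444, 0.754260); Gamma_xxx = -0.391238, Gamma_xxy = 0.000000, Gamma_xyy = 0.000000, Gamma_yxx = -1.289755, Gamma_yxy = 0.000000, Gamma_yyy = 0.000000; k1 = (0.126444, 0.754260, 0.006255, 0.020621)
  k2: at (x, y) = (-0.218527, -0.061857), (dx/dtau, dy/dtau) = (0.126757, 0.755291); Gamma_xxx = -0.360866, Gamma_xxy = 0.000000, Gamma_xyy = 0.000000, Gamma_yxx = -1.259463, Gamma_yxy = 0.000000, Gamma_yyy = 0.000000; k2 = (0.126757, 0.755291, 0.005798, 0.020236)
  k3: at (x, y) = (-0.218511, -0.061805), (dx/dtau, dy/dtau) = (0.126734, 0.755271); Gamma_xxx = -0.360793, Gamma_xxy = 0.000000, Gamma_xyy = 0.000000, Gamma_yxx = -1.259387, Gamma_yxy = 0.000000, Gamma_yyy = 0.000000; k3 = (0.126734, 0.755271, 0.005795, 0.020228)
  k4: at (x, y) = (-0.212176, -0.024043), (dx/dtau, dy/dtau) = (0.127023, 0.756282); Gamma_xxx = -0.331763, Gamma_xxy = 0.000000, Gamma_xyy = 0.000000, Gamma_yxx = -1.228248, Gamma_yxy = 0.000000, Gamma_yyy = 0.000000; k4 = (0.127023, 0.756282, 0.005353, 0.019818)
  Y <- Y + (h/6)(k1 + 2k2 + 2k3 + k4): x = -0.2122, y = -0.0240, dx/dtau = 0.1270, dy/dtau = 0.7563
step 4:
  k1: at (x, y) = (-0.212175, -0.024042), (dx/dtau, dy/dtau) = (0.127024, 0.756282); Gamma_xxx = -0.331760, Gamma_xxy = 0.000000, Gamma_xyy = 0.000000, Gamma_yxx = -1.228244, Gamma_yxy = 0.000000, Gamma_yyy = 0.000000; k1 = (0.127024, 0.756282, 0.005353, 0.019818)
  k2: at (x, y) = (-0.205824, 0.013772), (dx/dtau, dy/dtau) = (0.127291, 0.757273); Gamma_xxx = -0.304076, Gamma_xxy = 0.000000, Gamma_xyy = 0.000000, Gamma_yxx = -1.196298, Gamma_yxy = 0.000000, Gamma_yyy = 0.000000; k2 = (0.127291, 0.757273, 0.004927, 0.019384)
  k3: at (x, y) = (-0.205810, 0.013822), (dx/dtau, dy/dtau) = (0.127270, 0.757252); Gamma_xxx = -0.304019, Gamma_xxy = 0.000000, Gamma_xyy = 0.000000, Gamma_yxx = -1.196230, Gamma_yxy = 0.000000, Gamma_yyy = 0.000000; k3 = (0.127270, 0.757252, 0.004924, 0.019376)
  k4: at (x, y) = (-0.199448, 0.051683), (dx/dtau, dy/dtau) = (0.127516, 0.758220); Gamma_xxx = -0.277712, Gamma_xxy = 0.000000, Gamma_xyy = 0.000000, Gamma_yxx = -1.163546, Gamma_yxy = 0.000000, Gamma_yyy = 0.000000; k4 = (0.127516, 0.758220, 0.004516, 0.018920)
  Y <- Y + (h/6)(k1 + 2k2 + 2k3 + k4): x = -0.1994, y = 0.0517, dx/dtau = 0.1275, dy/dtau = 0.7582


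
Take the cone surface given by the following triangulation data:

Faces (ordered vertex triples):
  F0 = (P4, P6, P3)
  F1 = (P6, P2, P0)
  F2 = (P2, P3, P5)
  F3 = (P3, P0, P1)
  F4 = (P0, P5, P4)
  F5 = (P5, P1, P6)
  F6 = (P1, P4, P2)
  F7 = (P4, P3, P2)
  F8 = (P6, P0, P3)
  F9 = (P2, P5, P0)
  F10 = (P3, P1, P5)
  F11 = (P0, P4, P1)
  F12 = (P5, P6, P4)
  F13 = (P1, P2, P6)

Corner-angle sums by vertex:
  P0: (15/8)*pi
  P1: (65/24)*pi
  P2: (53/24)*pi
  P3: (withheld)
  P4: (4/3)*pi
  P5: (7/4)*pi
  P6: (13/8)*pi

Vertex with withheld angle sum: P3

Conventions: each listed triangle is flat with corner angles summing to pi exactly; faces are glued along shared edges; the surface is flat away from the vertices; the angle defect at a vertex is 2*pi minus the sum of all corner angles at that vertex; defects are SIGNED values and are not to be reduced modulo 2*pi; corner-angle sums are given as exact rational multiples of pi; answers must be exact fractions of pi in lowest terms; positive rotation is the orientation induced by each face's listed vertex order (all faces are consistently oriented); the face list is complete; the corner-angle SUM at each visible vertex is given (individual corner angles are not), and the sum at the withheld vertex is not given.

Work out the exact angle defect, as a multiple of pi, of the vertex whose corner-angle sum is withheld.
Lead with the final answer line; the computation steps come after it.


Answer: defect(P3) = -pi/2

V = 7, E = 21, F = 14; chi = V - E + F = 0
Gauss-Bonnet: total defect = 2*pi*chi = 0; visible defects sum to pi/2


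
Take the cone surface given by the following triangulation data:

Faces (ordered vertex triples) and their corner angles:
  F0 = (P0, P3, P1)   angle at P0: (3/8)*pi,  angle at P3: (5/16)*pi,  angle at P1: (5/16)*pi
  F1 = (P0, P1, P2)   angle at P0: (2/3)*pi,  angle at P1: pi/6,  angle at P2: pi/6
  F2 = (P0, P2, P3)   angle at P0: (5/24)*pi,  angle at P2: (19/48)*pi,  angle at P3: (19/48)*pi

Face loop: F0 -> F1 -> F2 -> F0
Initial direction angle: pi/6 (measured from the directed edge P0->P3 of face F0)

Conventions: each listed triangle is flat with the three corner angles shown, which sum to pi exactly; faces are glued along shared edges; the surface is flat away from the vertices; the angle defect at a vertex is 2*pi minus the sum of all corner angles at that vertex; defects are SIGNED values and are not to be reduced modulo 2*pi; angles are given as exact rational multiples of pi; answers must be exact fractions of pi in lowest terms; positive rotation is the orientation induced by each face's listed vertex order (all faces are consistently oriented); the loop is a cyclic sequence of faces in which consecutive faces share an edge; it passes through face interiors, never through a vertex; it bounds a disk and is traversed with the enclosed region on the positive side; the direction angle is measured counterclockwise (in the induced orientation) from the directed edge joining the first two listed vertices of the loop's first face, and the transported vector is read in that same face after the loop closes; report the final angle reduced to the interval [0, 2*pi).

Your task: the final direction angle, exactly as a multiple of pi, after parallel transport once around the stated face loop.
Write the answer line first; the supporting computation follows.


Answer: final direction angle = (11/12)*pi

enclosed vertex P0: corner angles sum to (5/4)*pi, defect = 2*pi - (5/4)*pi = (3/4)*pi
transport around the loop rotates by the sum of enclosed defects; add to the initial angle mod 2*pi
final angle = pi/6 + (3/4)*pi = (11/12)*pi (mod 2*pi)


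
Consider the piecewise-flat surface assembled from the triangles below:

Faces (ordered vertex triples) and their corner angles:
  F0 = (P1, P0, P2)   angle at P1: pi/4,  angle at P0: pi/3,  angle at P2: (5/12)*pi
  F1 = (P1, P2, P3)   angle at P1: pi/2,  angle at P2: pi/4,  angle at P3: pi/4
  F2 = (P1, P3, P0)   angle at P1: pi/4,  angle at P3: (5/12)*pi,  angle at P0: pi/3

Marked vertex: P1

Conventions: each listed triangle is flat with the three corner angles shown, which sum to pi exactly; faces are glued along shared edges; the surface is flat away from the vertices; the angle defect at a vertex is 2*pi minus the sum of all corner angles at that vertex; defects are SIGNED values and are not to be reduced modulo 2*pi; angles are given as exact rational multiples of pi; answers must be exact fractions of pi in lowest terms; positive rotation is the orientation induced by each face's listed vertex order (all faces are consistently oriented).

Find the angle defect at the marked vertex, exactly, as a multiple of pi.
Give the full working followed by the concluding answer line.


Sum of corner angles at P1: pi
defect = 2*pi - pi

Answer: defect(P1) = pi


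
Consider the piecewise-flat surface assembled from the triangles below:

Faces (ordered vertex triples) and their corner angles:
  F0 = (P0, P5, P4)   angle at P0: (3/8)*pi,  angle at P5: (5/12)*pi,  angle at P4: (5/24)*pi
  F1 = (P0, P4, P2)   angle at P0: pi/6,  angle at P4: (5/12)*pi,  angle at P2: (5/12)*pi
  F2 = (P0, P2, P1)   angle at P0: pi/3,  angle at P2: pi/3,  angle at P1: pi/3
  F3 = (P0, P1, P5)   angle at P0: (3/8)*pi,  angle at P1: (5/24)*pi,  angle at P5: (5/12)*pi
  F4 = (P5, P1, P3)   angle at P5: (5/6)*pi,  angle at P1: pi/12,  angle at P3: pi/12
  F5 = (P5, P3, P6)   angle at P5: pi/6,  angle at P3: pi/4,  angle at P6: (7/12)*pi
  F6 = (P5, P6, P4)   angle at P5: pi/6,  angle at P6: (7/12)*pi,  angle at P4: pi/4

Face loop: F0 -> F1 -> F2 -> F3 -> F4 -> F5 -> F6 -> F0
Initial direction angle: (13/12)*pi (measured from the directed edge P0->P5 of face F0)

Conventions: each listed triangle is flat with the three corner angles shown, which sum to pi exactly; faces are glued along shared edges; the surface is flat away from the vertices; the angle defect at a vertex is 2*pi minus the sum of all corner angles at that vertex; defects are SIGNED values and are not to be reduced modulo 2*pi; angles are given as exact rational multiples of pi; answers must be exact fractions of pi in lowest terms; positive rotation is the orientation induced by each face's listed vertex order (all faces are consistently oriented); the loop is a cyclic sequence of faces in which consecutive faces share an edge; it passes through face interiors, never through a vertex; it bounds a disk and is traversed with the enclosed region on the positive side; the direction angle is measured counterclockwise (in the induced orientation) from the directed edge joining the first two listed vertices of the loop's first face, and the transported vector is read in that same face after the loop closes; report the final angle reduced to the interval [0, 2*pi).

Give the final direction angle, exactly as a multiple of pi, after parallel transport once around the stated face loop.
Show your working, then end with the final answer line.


enclosed vertex P0: corner angles sum to (5/4)*pi, defect = 2*pi - (5/4)*pi = (3/4)*pi
enclosed vertex P5: corner angles sum to 2*pi, defect = 2*pi - 2*pi = 0
the final direction is the initial angle plus the enclosed defects, taken mod 2*pi in the induced orientation
final angle = (13/12)*pi + (3/4)*pi = (11/6)*pi (mod 2*pi)

Answer: final direction angle = (11/6)*pi


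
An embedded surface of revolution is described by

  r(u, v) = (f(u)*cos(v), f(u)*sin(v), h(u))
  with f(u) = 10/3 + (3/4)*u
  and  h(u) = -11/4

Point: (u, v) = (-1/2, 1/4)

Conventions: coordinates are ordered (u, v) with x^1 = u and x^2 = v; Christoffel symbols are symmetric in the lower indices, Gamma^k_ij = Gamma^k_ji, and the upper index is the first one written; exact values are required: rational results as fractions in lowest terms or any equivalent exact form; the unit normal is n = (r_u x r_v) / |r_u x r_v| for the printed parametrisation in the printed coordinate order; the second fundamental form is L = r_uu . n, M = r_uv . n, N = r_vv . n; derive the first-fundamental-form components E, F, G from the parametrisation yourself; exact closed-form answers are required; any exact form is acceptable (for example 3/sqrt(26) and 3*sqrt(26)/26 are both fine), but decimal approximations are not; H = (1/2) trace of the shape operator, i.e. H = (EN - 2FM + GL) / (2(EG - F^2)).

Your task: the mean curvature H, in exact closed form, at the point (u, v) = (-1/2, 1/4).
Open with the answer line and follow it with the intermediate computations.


Answer: H = 0

f = 71/24, f' = 3/4, f'' = 0, h' = 0, h'' = 0
E = 9/16, F = 0, G = 5041/576; answer radicand W^2 = 9/16
unnormalised second-form numerators: l = 0, m = 0, n = 0; L = l/sqrt(9/16), and similarly M = m/sqrt(W^2), N = n/sqrt(W^2)
H = (E*n - 2*F*m + G*l) / (2*(EG - F^2)*sqrt(W^2)); E*n - 2*F*m + G*l = 0, EG - F^2 = 5041/1024, so H = (0)/sqrt(9/16)


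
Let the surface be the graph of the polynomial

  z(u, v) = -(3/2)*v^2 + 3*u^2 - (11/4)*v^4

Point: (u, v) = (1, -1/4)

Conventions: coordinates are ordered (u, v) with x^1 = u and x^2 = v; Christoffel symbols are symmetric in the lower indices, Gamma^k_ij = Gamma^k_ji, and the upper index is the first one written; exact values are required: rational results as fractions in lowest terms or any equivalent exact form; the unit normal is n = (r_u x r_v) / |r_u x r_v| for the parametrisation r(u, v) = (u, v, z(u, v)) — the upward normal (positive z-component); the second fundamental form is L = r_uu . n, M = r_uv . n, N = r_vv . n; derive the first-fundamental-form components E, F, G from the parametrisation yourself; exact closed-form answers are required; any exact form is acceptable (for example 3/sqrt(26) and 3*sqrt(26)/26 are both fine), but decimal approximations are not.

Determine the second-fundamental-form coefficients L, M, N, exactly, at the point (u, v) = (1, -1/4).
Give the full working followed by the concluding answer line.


z_u = 6, z_v = 59/64, z_uu = 6, z_uv = 0, z_vv = -81/16
E = 37, F = 177/32, G = 7577/4096; answer radicand W^2 = 155033/4096
unnormalised second-form numerators: l = 6, m = 0, n = -81/16; L = l/sqrt(155033/4096), and similarly M = m/sqrt(W^2), N = n/sqrt(W^2)

Answer: L = 384*sqrt(155033)/155033, M = 0, N = -324*sqrt(155033)/155033


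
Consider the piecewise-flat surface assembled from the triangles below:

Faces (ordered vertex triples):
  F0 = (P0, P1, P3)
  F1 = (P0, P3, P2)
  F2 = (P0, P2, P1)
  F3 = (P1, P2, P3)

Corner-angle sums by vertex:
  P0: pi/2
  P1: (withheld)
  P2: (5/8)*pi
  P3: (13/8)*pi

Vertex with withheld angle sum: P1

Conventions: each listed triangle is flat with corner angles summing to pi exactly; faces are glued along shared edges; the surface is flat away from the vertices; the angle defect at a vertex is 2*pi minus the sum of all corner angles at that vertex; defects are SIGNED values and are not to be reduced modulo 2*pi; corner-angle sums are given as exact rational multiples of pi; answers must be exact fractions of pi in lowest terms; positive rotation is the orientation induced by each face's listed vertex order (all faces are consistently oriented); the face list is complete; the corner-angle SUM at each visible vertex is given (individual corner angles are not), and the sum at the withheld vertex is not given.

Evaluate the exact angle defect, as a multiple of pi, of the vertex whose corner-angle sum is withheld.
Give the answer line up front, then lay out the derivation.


Answer: defect(P1) = (3/4)*pi

V = 4, E = 6, F = 4; chi = V - E + F = 2
Gauss-Bonnet: total defect = 2*pi*chi = 4*pi; visible defects sum to (13/4)*pi


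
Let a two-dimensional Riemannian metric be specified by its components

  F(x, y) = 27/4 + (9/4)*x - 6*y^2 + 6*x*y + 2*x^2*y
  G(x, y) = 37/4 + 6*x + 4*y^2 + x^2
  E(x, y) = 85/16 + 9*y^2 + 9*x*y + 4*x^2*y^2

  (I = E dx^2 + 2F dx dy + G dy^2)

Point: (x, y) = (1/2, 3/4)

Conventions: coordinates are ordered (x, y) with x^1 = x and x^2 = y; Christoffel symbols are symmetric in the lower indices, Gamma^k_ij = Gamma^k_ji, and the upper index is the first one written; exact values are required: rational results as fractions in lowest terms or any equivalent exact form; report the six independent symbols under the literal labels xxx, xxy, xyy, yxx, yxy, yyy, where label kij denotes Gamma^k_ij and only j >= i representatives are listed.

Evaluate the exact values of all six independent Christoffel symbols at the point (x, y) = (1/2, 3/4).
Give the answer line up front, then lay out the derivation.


Answer: Gamma_xxx = 2466/5131, Gamma_xxy = 3804/5131, Gamma_xyy = -4932/5131, Gamma_yxx = -1713/5131, Gamma_yxy = -620/5131, Gamma_yyy = 3426/5131

E = 229/16, F = 57/8, G = 59/4 at the point
E_x = 9, E_y = 39/2, F_x = 33/4, F_y = -11/2, G_x = 7, G_y = 6
EG - F^2 = 5131/32;  g^inv = (32/5131) * [[59/4, -57/8], [-57/8, 229/16]]
first-kind symbols [ij,l] = (1/2)(d_i g_jl + d_j g_il - d_l g_ij): [xx,x] = E_x/2 = 9/2, [xx,y] = F_x - E_y/2 = -3/2, [xy,x] = E_y/2 = 39/4, [xy,y] = G_x/2 = 7/2, [yy,x] = F_y - G_x/2 = -9, [yy,y] = G_y/2 = 3
Gamma^x_ij = (G*[ij,x] - F*[ij,y])/(EG - F^2), Gamma^y_ij = (E*[ij,y] - F*[ij,x])/(EG - F^2)


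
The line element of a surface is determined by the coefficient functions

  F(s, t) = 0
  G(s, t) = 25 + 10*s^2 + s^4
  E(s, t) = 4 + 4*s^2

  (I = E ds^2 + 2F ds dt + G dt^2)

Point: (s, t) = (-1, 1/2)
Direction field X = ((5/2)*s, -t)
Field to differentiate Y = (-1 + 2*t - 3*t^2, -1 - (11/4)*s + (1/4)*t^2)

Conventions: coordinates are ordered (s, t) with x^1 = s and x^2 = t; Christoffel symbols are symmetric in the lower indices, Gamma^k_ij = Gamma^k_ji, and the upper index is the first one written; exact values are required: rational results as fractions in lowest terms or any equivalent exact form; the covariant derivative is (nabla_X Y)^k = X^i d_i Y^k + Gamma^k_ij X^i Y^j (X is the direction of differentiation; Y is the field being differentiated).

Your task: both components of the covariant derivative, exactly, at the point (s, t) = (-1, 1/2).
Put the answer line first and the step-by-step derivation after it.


Answer: (nabla_X Y)^s = -115/64, (nabla_X Y)^t = 781/96

E = 8, F = 0, G = 36 at the point
E_s = -8, E_t = 0, F_s = 0, F_t = 0, G_s = -24, G_t = 0
EG - F^2 = 288;  g^inv = (1/288) * [[36, 0], [0, 8]]
first-kind symbols [ij,l] = (1/2)(d_i g_jl + d_j g_il - d_l g_ij): [ss,s] = E_s/2 = -4, [ss,t] = F_s - E_t/2 = 0, [st,s] = E_t/2 = 0, [st,t] = G_s/2 = -12, [tt,s] = F_t - G_s/2 = 12, [tt,t] = G_t/2 = 0
Gamma^s_ij = (G*[ij,s] - F*[ij,t])/(EG - F^2), Gamma^t_ij = (E*[ij,t] - F*[ij,s])/(EG - F^2)
Gamma_sss = -1/2, Gamma_sst = 0, Gamma_stt = 3/2, Gamma_tss = 0, Gamma_tst = -1/3, Gamma_ttt = 0
X = (-5/2, -1/2), Y = (-3/4, 29/16) at the point


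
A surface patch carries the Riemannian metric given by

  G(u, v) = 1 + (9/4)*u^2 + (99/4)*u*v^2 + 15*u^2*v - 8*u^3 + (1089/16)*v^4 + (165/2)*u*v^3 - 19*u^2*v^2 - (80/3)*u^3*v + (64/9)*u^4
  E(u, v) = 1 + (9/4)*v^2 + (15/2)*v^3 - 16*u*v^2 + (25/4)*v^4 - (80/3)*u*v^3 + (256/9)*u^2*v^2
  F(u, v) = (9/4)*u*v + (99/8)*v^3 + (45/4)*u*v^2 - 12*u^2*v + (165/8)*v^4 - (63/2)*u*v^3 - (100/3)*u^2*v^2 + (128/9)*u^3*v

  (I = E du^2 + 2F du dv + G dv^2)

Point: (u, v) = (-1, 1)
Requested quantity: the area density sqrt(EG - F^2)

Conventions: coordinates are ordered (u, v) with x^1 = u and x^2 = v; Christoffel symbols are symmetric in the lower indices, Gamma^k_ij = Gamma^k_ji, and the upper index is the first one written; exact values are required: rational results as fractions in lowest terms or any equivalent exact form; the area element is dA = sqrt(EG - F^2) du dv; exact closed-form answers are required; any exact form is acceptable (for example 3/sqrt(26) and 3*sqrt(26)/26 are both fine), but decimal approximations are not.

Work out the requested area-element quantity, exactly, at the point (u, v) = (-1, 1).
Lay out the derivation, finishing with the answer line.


E = 793/9, F = -77/9, G = 265/144; EG - F^2 = 12809/144

Answer: sqrt(EG - F^2) = sqrt(12809)/12


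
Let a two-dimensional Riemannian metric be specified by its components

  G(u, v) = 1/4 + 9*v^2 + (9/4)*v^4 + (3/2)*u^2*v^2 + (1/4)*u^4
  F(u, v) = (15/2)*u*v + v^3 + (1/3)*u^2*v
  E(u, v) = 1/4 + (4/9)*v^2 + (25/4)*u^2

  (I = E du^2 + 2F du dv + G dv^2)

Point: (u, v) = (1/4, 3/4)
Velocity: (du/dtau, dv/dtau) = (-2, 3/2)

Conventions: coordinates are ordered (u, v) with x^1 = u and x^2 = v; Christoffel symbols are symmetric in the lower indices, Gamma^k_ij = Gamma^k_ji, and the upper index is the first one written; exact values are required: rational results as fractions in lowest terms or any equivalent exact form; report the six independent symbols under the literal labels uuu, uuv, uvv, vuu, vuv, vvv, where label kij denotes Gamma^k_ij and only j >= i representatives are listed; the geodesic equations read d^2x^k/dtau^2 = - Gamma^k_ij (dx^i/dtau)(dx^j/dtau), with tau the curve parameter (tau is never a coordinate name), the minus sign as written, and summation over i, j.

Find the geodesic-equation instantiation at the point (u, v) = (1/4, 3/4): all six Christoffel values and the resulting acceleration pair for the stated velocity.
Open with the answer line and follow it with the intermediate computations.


Answer: Gamma_uuu = -6020/24747, Gamma_uuv = 19940/24747, Gamma_uvv = 53762/24747, Gamma_vuu = 7960/8249, Gamma_vuv = -5158/24747, Gamma_vvv = 19190/24747; accelerations (d^2u/dtau^2, d^2v/dtau^2) = (45511/49494, -113097/16498)

E = 57/64, F = 59/32, G = 389/64 at the point
E_u = 25/8, E_v = 2/3, F_u = 23/4, F_v = 43/12, G_u = 7/16, G_v = 279/16
EG - F^2 = 8249/4096;  g^inv = (4096/8249) * [[389/64, -59/32], [-59/32, 57/64]]
first-kind symbols [ij,l] = (1/2)(d_i g_jl + d_j g_il - d_l g_ij): [uu,u] = E_u/2 = 25/16, [uu,v] = F_u - E_v/2 = 65/12, [uv,u] = E_v/2 = 1/3, [uv,v] = G_u/2 = 7/32, [vv,u] = F_v - G_u/2 = 323/96, [vv,v] = G_v/2 = 279/32
Gamma^u_ij = (G*[ij,u] - F*[ij,v])/(EG - F^2), Gamma^v_ij = (E*[ij,v] - F*[ij,u])/(EG - F^2)
Gamma_uuu = -6020/24747, Gamma_uuv = 19940/24747, Gamma_uvv = 53762/24747, Gamma_vuu = 7960/8249, Gamma_vuv = -5158/24747, Gamma_vvv = 19190/24747
d^2u/dtau^2 = -(Gamma_uuu*(-2)^2 + 2*Gamma_uuv*(-2)*(3/2) + Gamma_uvv*(3/2)^2) = 45511/49494
d^2v/dtau^2 = -(Gamma_vuu*(-2)^2 + 2*Gamma_vuv*(-2)*(3/2) + Gamma_vvv*(3/2)^2) = -113097/16498


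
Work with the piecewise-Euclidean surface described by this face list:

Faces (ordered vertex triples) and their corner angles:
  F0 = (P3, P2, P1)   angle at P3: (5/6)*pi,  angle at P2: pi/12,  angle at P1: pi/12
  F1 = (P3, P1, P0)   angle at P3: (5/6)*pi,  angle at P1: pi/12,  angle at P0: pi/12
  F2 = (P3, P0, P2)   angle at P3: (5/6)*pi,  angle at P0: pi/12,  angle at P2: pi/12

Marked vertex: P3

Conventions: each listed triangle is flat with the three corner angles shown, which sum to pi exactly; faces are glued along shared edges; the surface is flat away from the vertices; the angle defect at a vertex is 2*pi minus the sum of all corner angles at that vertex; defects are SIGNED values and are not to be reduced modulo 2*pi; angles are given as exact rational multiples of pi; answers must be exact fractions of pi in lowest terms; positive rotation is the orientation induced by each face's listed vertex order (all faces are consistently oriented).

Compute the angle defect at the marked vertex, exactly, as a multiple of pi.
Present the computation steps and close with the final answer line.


Sum of corner angles at P3: (5/2)*pi
defect = 2*pi - (5/2)*pi

Answer: defect(P3) = -pi/2


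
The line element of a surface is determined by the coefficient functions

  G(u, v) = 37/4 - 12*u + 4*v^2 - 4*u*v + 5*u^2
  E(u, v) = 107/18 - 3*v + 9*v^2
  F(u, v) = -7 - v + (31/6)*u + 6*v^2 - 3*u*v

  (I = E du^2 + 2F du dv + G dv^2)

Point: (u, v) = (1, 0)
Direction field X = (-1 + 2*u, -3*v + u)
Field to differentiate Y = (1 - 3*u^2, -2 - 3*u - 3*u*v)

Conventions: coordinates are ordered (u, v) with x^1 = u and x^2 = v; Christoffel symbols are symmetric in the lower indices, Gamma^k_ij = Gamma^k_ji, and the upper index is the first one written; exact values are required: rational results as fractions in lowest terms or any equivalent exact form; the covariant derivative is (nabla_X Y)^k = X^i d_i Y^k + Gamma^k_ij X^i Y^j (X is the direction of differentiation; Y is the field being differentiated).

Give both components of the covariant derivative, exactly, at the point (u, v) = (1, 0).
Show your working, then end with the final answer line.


E = 107/18, F = -11/6, G = 9/4 at the point
E_u = 0, E_v = -3, F_u = 31/6, F_v = -4, G_u = -2, G_v = -4
EG - F^2 = 721/72;  g^inv = (72/721) * [[9/4, 11/6], [11/6, 107/18]]
first-kind symbols [ij,l] = (1/2)(d_i g_jl + d_j g_il - d_l g_ij): [uu,u] = E_u/2 = 0, [uu,v] = F_u - E_v/2 = 20/3, [uv,u] = E_v/2 = -3/2, [uv,v] = G_u/2 = -1, [vv,u] = F_v - G_u/2 = -3, [vv,v] = G_v/2 = -2
Gamma^u_ij = (G*[ij,u] - F*[ij,v])/(EG - F^2), Gamma^v_ij = (E*[ij,v] - F*[ij,u])/(EG - F^2)
Gamma_uuu = 880/721, Gamma_uuv = -375/721, Gamma_uvv = -750/721, Gamma_vuu = 8560/2163, Gamma_vuv = -626/721, Gamma_vvv = -1252/721
X = (1, 1), Y = (-2, -5) at the point

Answer: (nabla_X Y)^u = 289/721, (nabla_X Y)^v = 1828/2163


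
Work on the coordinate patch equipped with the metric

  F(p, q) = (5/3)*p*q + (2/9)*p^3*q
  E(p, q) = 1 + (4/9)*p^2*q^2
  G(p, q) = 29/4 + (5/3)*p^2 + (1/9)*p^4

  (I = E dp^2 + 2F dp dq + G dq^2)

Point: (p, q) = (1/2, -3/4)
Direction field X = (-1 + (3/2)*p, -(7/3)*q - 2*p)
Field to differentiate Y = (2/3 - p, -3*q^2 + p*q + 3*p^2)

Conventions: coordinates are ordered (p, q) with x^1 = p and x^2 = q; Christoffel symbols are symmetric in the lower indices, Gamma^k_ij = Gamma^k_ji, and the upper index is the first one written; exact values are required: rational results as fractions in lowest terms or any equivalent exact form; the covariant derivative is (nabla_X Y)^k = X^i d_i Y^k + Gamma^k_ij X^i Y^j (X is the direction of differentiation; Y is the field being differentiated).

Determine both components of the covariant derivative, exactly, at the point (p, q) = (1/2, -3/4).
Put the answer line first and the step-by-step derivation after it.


Answer: (nabla_X Y)^p = 4357/17824, (nabla_X Y)^q = 57837/17824

E = 17/16, F = -31/48, G = 1105/144 at the point
E_p = 1/4, E_q = -1/6, F_p = -11/8, F_q = 31/36, G_p = 31/18, G_q = 0
EG - F^2 = 557/72;  g^inv = (72/557) * [[1105/144, 31/48], [31/48, 17/16]]
first-kind symbols [ij,l] = (1/2)(d_i g_jl + d_j g_il - d_l g_ij): [pp,p] = E_p/2 = 1/8, [pp,q] = F_p - E_q/2 = -31/24, [pq,p] = E_q/2 = -1/12, [pq,q] = G_p/2 = 31/36, [qq,p] = F_q - G_p/2 = 0, [qq,q] = G_q/2 = 0
Gamma^p_ij = (G*[ij,p] - F*[ij,q])/(EG - F^2), Gamma^q_ij = (E*[ij,q] - F*[ij,p])/(EG - F^2)
Gamma_ppp = 9/557, Gamma_ppq = -6/557, Gamma_pqq = 0, Gamma_qpp = -93/557, Gamma_qpq = 62/557, Gamma_qqq = 0
X = (-1/4, 3/4), Y = (1/6, -21/16) at the point


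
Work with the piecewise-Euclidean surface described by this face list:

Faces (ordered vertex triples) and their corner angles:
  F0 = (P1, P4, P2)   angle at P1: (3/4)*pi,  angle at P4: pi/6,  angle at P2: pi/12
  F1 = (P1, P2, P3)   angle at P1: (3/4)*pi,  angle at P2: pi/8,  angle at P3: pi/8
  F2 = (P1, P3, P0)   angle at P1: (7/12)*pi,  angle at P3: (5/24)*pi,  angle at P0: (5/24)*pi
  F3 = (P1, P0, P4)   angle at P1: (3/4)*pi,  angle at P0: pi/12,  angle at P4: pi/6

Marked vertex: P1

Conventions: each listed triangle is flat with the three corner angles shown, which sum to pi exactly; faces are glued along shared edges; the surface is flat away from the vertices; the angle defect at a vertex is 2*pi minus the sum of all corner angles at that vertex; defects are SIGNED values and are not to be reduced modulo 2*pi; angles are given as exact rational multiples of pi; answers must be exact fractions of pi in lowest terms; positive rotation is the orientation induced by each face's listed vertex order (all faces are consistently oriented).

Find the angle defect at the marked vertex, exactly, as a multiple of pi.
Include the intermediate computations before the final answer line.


Sum of corner angles at P1: (17/6)*pi
defect = 2*pi - (17/6)*pi

Answer: defect(P1) = (-5/6)*pi


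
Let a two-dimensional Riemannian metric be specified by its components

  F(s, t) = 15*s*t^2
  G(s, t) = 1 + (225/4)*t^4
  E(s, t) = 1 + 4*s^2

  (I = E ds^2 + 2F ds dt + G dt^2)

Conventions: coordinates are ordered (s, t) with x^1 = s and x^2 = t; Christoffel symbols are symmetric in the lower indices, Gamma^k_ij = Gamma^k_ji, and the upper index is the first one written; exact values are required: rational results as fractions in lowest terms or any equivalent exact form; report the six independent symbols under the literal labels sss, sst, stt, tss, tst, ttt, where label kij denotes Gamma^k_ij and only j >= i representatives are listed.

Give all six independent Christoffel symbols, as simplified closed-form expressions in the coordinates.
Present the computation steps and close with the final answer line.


E = 1 + 4*s^2; F = 15*s*t^2; G = 1 + (225/4)*t^4
Gamma^k_ij = (1/2) g^{kl} (d_i g_jl + d_j g_il - d_l g_ij), with g^inv = (1/(EG-F^2)) [[G, -F], [-F, E]]
first partials: E_s = 8*s, E_t = 0, F_s = 15*t^2, F_t = 30*s*t, G_s = 0, G_t = 225*t^3
D = EG - F^2 = 1 + 4*s^2 + (225/4)*t^4
expanded: Gamma^s_ss = (G E_s - 2F F_s + F E_t)/(2D), Gamma^s_st = (G E_t - F G_s)/(2D), Gamma^s_tt = (2G F_t - G G_s - F G_t)/(2D), Gamma^t_ss = (2E F_s - E E_t - F E_s)/(2D), Gamma^t_st = (E G_s - F E_t)/(2D), Gamma^t_tt = (E G_t - 2F F_t + F G_s)/(2D); substitute and cancel common factors

Answer: Gamma_sss = 16*s/(16*s^2 + 225*t^4 + 4), Gamma_sst = 0, Gamma_stt = 120*s*t/(16*s^2 + 225*t^4 + 4), Gamma_tss = 60*t^2/(16*s^2 + 225*t^4 + 4), Gamma_tst = 0, Gamma_ttt = 450*t^3/(16*s^2 + 225*t^4 + 4)


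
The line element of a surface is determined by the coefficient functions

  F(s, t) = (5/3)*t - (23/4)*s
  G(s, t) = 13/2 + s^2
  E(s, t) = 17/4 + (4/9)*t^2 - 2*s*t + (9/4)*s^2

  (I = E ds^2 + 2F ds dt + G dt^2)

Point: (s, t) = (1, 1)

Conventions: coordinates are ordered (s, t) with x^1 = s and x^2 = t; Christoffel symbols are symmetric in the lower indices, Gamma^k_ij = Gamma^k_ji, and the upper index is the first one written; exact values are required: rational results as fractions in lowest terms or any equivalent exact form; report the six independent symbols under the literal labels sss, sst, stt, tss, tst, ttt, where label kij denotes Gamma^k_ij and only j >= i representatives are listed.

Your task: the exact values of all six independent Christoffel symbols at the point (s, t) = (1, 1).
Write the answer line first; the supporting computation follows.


Answer: Gamma_sss = -5113/8817, Gamma_sst = -12/2939, Gamma_stt = 720/2939, Gamma_tss = -26671/26451, Gamma_tst = 1156/8817, Gamma_ttt = 392/2939

E = 89/18, F = -49/12, G = 15/2 at the point
E_s = 5/2, E_t = -10/9, F_s = -23/4, F_t = 5/3, G_s = 2, G_t = 0
EG - F^2 = 2939/144;  g^inv = (144/2939) * [[15/2, 49/12], [49/12, 89/18]]
first-kind symbols [ij,l] = (1/2)(d_i g_jl + d_j g_il - d_l g_ij): [ss,s] = E_s/2 = 5/4, [ss,t] = F_s - E_t/2 = -187/36, [st,s] = E_t/2 = -5/9, [st,t] = G_s/2 = 1, [tt,s] = F_t - G_s/2 = 2/3, [tt,t] = G_t/2 = 0
Gamma^s_ij = (G*[ij,s] - F*[ij,t])/(EG - F^2), Gamma^t_ij = (E*[ij,t] - F*[ij,s])/(EG - F^2)


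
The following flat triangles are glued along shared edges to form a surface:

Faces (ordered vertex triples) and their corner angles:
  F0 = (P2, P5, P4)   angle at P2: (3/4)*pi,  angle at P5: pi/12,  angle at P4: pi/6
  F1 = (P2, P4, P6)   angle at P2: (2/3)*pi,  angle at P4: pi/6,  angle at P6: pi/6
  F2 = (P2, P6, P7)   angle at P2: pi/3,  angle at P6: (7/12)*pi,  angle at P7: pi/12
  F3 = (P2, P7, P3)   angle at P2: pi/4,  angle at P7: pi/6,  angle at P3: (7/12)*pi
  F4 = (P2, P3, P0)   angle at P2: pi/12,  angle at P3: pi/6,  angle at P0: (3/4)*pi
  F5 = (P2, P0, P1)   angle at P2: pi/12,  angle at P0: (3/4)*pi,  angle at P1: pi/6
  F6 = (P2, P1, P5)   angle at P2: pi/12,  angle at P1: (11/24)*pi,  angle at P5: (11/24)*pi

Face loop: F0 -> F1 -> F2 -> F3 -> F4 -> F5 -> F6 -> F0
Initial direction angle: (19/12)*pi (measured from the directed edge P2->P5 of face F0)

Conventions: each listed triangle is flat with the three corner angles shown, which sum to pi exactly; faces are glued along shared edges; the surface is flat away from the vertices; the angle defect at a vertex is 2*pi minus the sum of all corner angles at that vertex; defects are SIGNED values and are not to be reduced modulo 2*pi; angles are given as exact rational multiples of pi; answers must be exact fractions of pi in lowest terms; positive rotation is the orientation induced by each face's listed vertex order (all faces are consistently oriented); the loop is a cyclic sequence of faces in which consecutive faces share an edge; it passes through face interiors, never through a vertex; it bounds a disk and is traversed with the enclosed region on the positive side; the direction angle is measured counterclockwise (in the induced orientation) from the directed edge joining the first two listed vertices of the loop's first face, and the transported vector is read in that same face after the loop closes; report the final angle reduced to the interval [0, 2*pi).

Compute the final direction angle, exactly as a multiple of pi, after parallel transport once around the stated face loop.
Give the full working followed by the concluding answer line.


enclosed vertex P2: corner angles sum to (9/4)*pi, defect = 2*pi - (9/4)*pi = -pi/4
transport around the loop rotates by the sum of enclosed defects; add to the initial angle mod 2*pi
final angle = (19/12)*pi - pi/4 = (4/3)*pi (mod 2*pi)

Answer: final direction angle = (4/3)*pi


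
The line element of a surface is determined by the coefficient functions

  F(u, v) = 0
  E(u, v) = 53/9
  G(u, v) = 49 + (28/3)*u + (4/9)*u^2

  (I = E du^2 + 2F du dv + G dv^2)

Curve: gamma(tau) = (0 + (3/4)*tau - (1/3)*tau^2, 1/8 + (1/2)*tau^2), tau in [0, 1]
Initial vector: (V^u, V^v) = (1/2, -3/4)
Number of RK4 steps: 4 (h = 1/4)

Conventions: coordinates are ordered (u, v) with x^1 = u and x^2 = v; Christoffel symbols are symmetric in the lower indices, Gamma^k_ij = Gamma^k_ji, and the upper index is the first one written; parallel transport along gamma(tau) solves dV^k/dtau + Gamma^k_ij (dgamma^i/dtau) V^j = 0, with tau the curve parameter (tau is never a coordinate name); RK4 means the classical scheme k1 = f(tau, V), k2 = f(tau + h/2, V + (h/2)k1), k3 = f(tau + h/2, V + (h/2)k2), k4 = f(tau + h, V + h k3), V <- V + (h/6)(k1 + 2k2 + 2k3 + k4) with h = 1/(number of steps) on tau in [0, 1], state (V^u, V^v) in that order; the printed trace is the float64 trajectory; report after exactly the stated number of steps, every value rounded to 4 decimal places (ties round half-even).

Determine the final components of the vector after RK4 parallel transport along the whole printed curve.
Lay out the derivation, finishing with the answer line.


gamma'(tau) = (3/4 - (2/3)*tau, tau); f(tau, V)^k = -Gamma^k_ij(gamma(tau)) gamma'^i(tau) V^j; h = 1/4; intermediate values shown to 6 dp
curve data and Christoffel symbols at the stage parameters:
  tau = 0.000000: gamma = (0.000000, 0.125000), gamma' = (0.750000, 0.000000); Gamma_uuu = 0.000000, Gamma_uuv = 0.000000, Gamma_uvv = -0.792453, Gamma_vuu = 0.000000, Gamma_vuv = 0.095238, Gamma_vvv = 0.000000
  tau = 0.125000: gamma = (0.088542, 0.132812), gamma' = (0.666667, 0.125000); Gamma_uuu = 0.000000, Gamma_uuv = 0.000000, Gamma_uvv = -0.799135, Gamma_vuu = 0.000000, Gamma_vuv = 0.094442, Gamma_vvv = 0.000000
  tau = 0.250000: gamma = (0.166667, 0.156250), gamma' = (0.583333, 0.250000); Gamma_uuu = 0.000000, Gamma_uuv = 0.000000, Gamma_uvv = -0.805031, Gamma_vuu = 0.000000, Gamma_vuv = 0.093750, Gamma_vvv = 0.000000
  tau = 0.375000: gamma = (0.234375, 0.195312), gamma' = (0.500000, 0.375000); Gamma_uuu = 0.000000, Gamma_uuv = 0.000000, Gamma_uvv = -0.810142, Gamma_vuu = 0.000000, Gamma_vuv = 0.093159, Gamma_vvv = 0.000000
  tau = 0.500000: gamma = (0.291667, 0.250000), gamma' = (0.416667, 0.500000); Gamma_uuu = 0.000000, Gamma_uuv = 0.000000, Gamma_uvv = -0.814465, Gamma_vuu = 0.000000, Gamma_vuv = 0.092664, Gamma_vvv = 0.000000
  tau = 0.625000: gamma = (0.338542, 0.320312), gamma' = (0.333333, 0.625000); Gamma_uuu = 0.000000, Gamma_uuv = 0.000000, Gamma_uvv = -0.818003, Gamma_vuu = 0.000000, Gamma_vuv = 0.092263, Gamma_vvv = 0.000000
  tau = 0.750000: gamma = (0.375000, 0.406250), gamma' = (0.250000, 0.750000); Gamma_uuu = 0.000000, Gamma_uuv = 0.000000, Gamma_uvv = -0.820755, Gamma_vuu = 0.000000, Gamma_vuv = 0.091954, Gamma_vvv = 0.000000
  tau = 0.875000: gamma = (0.401042, 0.507812), gamma' = (0.166667, 0.875000); Gamma_uuu = 0.000000, Gamma_uuv = 0.000000, Gamma_uvv = -0.822720, Gamma_vuu = 0.000000, Gamma_vuv = 0.091734, Gamma_vvv = 0.000000
  tau = 1.000000: gamma = (0.416667, 0.625000), gamma' = (0.083333, 1.000000); Gamma_uuu = 0.000000, Gamma_uuv = 0.000000, Gamma_uvv = -0.823899, Gamma_vuu = 0.000000, Gamma_vuv = 0.091603, Gamma_vvv = 0.000000
step 0: V^u = 0.5000, V^v = -0.7500
step 1: k1 = (0.000000, 0.053571), k2 = (-0.074250, 0.040897), k3 = (-0.074408, 0.041106), k4 = (-0.148875, 0.029171); V <- V + (h/6)(k1 + 2k2 + 2k3 + k4): V^u = 0.4814, V^v = -0.7397
step 2: k1 = (-0.148874, 0.029170), k2 = (-0.223621, 0.018118), k3 = (-0.224041, 0.018509), k4 = (-0.299353, 0.008672); V <- V + (h/6)(k1 + 2k2 + 2k3 + k4): V^u = 0.4254, V^v = -0.7351
step 3: k1 = (-0.299353, 0.008671), k2 = (-0.375262, 0.000200), k3 = (-0.375803, 0.000779), k4 = (-0.452376, -0.005966); V <- V + (h/6)(k1 + 2k2 + 2k3 + k4): V^u = 0.3315, V^v = -0.7349
step 4: k1 = (-0.452377, -0.005969), k2 = (-0.529574, -0.010824), k3 = (-0.530011, -0.010040), k4 = (-0.607548, -0.012601); V <- V + (h/6)(k1 + 2k2 + 2k3 + k4): V^u = 0.1991, V^v = -0.7374

Answer: V^u = 0.1991, V^v = -0.7374
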